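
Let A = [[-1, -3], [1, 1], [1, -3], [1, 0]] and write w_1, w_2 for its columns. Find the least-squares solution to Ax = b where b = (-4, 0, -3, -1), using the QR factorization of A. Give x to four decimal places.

w_1 = (-1, 1, 1, 1); ‖w_1‖ = 2.0000, so e_1 = (-0.5000, 0.5000, 0.5000, 0.5000).
e_1·w_2 = (-0.5000)·(-3) + 0.5000·1 + 0.5000·(-3) + 0.5000·0 = 0.5000.
u_2 = w_2 − 0.5000·e_1 = (-2.7500, 0.7500, -3.2500, -0.2500).
‖u_2‖ = 4.3301, so e_2 = (-0.6351, 0.1732, -0.7506, -0.0577).
Qᵀb = (0.0000, 4.8497).
Back-substitute: x_2 = 4.8497/4.3301 = 1.1200.
x_1 = (0.0000 − 0.5000·1.1200)/2.0000 = -0.2800.

x = (-0.2800, 1.1200)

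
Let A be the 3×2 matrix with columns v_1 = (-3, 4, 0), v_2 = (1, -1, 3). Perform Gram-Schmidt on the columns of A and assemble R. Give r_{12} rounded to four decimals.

v_1 = (-3, 4, 0); ‖v_1‖ = 5.0000, so q_1 = (-0.6000, 0.8000, 0.0000).
r_{12} = q_1·v_2 = -1.4000.

r_{12} = -1.4000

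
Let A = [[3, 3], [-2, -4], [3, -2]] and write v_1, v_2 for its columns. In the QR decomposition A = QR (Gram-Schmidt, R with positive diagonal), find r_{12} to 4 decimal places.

e_1 = v_1/‖v_1‖ = (3, -2, 3)/4.6904 = (0.6396, -0.4264, 0.6396).
r_{12} = e_1·v_2 = 2.3452.

r_{12} = 2.3452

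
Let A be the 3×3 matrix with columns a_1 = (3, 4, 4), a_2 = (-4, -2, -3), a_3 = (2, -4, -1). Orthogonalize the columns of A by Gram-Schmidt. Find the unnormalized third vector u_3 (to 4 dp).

a_1 = (3, 4, 4); ‖a_1‖ = 6.4031, so e_1 = (0.4685, 0.6247, 0.6247).
e_1·a_2 = 0.4685·(-4) + 0.6247·(-2) + 0.6247·(-3) = -4.9976.
u_2 = a_2 + 4.9976·e_1 = (-1.6585, 1.1220, 0.1220).
‖u_2‖ = 2.0061, so e_2 = (-0.8268, 0.5593, 0.0608).
e_1·a_3 = 0.4685·2 + 0.6247·(-4) + 0.6247·(-1) = -2.1864; e_2·a_3 = (-0.8268)·2 + 0.5593·(-4) + 0.0608·(-1) = -3.9514.
u_3 = a_3 + 2.1864·e_1 + 3.9514·e_2 = (-0.2424, -0.4242, 0.6061).

u_3 = (-0.2424, -0.4242, 0.6061)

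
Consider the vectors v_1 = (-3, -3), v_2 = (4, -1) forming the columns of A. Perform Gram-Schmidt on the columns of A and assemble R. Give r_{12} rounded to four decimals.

r_{12} = -2.1213

q_1 = v_1/‖v_1‖ = (-3, -3)/4.2426 = (-0.7071, -0.7071).
r_{12} = q_1·v_2 = -2.1213.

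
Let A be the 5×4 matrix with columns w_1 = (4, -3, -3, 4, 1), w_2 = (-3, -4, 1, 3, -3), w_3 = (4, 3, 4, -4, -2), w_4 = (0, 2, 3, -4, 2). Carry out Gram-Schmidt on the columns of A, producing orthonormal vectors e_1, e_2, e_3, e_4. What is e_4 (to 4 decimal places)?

e_4 = (0.0174, -0.5081, 0.5228, -0.1720, 0.6623)

w_1 = (4, -3, -3, 4, 1); ‖w_1‖ = 7.1414, so e_1 = (0.5601, -0.4201, -0.4201, 0.5601, 0.1400).
e_1·w_2 = 0.5601·(-3) + (-0.4201)·(-4) + (-0.4201)·1 + 0.5601·3 + 0.1400·(-3) = 0.8402.
u_2 = w_2 − 0.8402·e_1 = (-3.4706, -3.6471, 1.3529, 2.5294, -3.1176).
‖u_2‖ = 6.5798, so e_2 = (-0.5275, -0.5543, 0.2056, 0.3844, -0.4738).
e_1·w_3 = 0.5601·4 + (-0.4201)·3 + (-0.4201)·4 + 0.5601·(-4) + 0.1400·(-2) = -3.2206; e_2·w_3 = (-0.5275)·4 + (-0.5543)·3 + 0.2056·4 + 0.3844·(-4) + (-0.4738)·(-2) = -3.5402.
u_3 = w_3 + 3.2206·e_1 + 3.5402·e_2 = (3.9366, -0.3152, 3.3750, -0.8351, -3.2264).
‖u_3‖ = 6.1721, so e_3 = (0.6378, -0.0511, 0.5468, -0.1353, -0.5228).
e_1·w_4 = 0.5601·0 + (-0.4201)·2 + (-0.4201)·3 + 0.5601·(-4) + 0.1400·2 = -4.0608; e_2·w_4 = (-0.5275)·0 + (-0.5543)·2 + 0.2056·3 + 0.3844·(-4) + (-0.4738)·2 = -2.9770; e_3·w_4 = 0.6378·0 + (-0.0511)·2 + 0.5468·3 + (-0.1353)·(-4) + (-0.5228)·2 = 1.0341.
u_4 = w_4 + 4.0608·e_1 + 2.9770·e_2 − 1.0341·e_3 = (0.0447, -1.3032, 1.3408, -0.4411, 1.6986).
‖u_4‖ = 2.5647, so e_4 = (0.0174, -0.5081, 0.5228, -0.1720, 0.6623).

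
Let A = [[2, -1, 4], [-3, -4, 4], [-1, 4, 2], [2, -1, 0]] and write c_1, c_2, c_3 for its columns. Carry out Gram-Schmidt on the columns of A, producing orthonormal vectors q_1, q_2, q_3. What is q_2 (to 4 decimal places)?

q_2 = (-0.2510, -0.5793, 0.7338, -0.2510)

q_1 = c_1/‖c_1‖ = (2, -3, -1, 2)/4.2426 = (0.4714, -0.7071, -0.2357, 0.4714).
r_{12} = q_1·c_2 = 0.9428.
u_2 = c_2 − 0.9428·q_1 = (-1.4444, -3.3333, 4.2222, -1.4444).
‖u_2‖ = 5.7542, so q_2 = (-0.2510, -0.5793, 0.7338, -0.2510).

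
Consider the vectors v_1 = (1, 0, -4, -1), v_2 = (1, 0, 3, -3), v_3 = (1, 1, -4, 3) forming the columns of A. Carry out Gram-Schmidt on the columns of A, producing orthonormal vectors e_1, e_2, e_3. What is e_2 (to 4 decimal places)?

e_2 = (0.3675, 0.0000, 0.3110, -0.8765)

v_1 = (1, 0, -4, -1); ‖v_1‖ = 4.2426, so e_1 = (0.2357, 0.0000, -0.9428, -0.2357).
e_1·v_2 = 0.2357·1 + 0.0000·0 + (-0.9428)·3 + (-0.2357)·(-3) = -1.8856.
u_2 = v_2 + 1.8856·e_1 = (1.4444, 0.0000, 1.2222, -3.4444).
‖u_2‖ = 3.9299, so e_2 = (0.3675, 0.0000, 0.3110, -0.8765).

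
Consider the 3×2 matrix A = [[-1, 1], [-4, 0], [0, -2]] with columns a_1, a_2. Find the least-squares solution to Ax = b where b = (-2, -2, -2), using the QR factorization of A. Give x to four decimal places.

a_1 = (-1, -4, 0); ‖a_1‖ = 4.1231, so e_1 = (-0.2425, -0.9701, 0.0000).
e_1·a_2 = (-0.2425)·1 + (-0.9701)·0 + 0.0000·(-2) = -0.2425.
u_2 = a_2 + 0.2425·e_1 = (0.9412, -0.2353, -2.0000).
‖u_2‖ = 2.2229, so e_2 = (0.4234, -0.1059, -0.8997).
Qᵀb = (2.4254, 1.1644).
Back-substitute: x_2 = 1.1644/2.2229 = 0.5238.
x_1 = (2.4254 + 0.2425·0.5238)/4.1231 = 0.6190.

x = (0.6190, 0.5238)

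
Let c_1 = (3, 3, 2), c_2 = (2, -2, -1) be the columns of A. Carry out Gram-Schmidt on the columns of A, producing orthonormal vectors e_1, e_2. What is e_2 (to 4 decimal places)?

c_1 = (3, 3, 2); ‖c_1‖ = 4.6904, so e_1 = (0.6396, 0.6396, 0.4264).
e_1·c_2 = 0.6396·2 + 0.6396·(-2) + 0.4264·(-1) = -0.4264.
u_2 = c_2 + 0.4264·e_1 = (2.2727, -1.7273, -0.8182).
‖u_2‖ = 2.9695, so e_2 = (0.7653, -0.5817, -0.2755).

e_2 = (0.7653, -0.5817, -0.2755)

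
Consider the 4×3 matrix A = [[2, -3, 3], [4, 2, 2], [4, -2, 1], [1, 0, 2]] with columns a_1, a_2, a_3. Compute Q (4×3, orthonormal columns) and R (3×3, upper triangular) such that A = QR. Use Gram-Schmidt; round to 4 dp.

a_1 = (2, 4, 4, 1); ‖a_1‖ = 6.0828, so q_1 = (0.3288, 0.6576, 0.6576, 0.1644).
q_1·a_2 = 0.3288·(-3) + 0.6576·2 + 0.6576·(-2) + 0.1644·0 = -0.9864.
u_2 = a_2 + 0.9864·q_1 = (-2.6757, 2.6486, -1.3514, 0.1622).
‖u_2‖ = 4.0034, so q_2 = (-0.6684, 0.6616, -0.3376, 0.0405).
q_1·a_3 = 0.3288·3 + 0.6576·2 + 0.6576·1 + 0.1644·2 = 3.2880; q_2·a_3 = (-0.6684)·3 + 0.6616·2 + (-0.3376)·1 + 0.0405·2 = -0.9384.
u_3 = a_3 − 3.2880·q_1 + 0.9384·q_2 = (1.2917, 0.4587, -1.4789, 1.4975).
‖u_3‖ = 2.5117, so q_3 = (0.5143, 0.1826, -0.5888, 0.5962).

Q = [[0.3288, -0.6684, 0.5143], [0.6576, 0.6616, 0.1826], [0.6576, -0.3376, -0.5888], [0.1644, 0.0405, 0.5962]], R = [[6.0828, -0.9864, 3.2880], [0.0000, 4.0034, -0.9384], [0.0000, 0.0000, 2.5117]]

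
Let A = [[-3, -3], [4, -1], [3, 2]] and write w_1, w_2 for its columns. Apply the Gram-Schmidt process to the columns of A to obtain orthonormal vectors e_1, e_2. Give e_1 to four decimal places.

w_1 = (-3, 4, 3); ‖w_1‖ = 5.8310, so e_1 = (-0.5145, 0.6860, 0.5145).

e_1 = (-0.5145, 0.6860, 0.5145)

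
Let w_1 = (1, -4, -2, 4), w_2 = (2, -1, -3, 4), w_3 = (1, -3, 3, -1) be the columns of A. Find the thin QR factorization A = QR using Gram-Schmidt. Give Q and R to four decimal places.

w_1 = (1, -4, -2, 4); ‖w_1‖ = 6.0828, so q_1 = (0.1644, -0.6576, -0.3288, 0.6576).
q_1·w_2 = 0.1644·2 + (-0.6576)·(-1) + (-0.3288)·(-3) + 0.6576·4 = 4.6032.
u_2 = w_2 − 4.6032·q_1 = (1.2432, 2.0270, -1.4865, 0.9730).
‖u_2‖ = 2.9683, so q_2 = (0.4188, 0.6829, -0.5008, 0.3278).
q_1·w_3 = 0.1644·1 + (-0.6576)·(-3) + (-0.3288)·3 + 0.6576·(-1) = 0.4932; q_2·w_3 = 0.4188·1 + 0.6829·(-3) + (-0.5008)·3 + 0.3278·(-1) = -3.4600.
u_3 = w_3 − 0.4932·q_1 + 3.4600·q_2 = (2.3681, -0.3129, 1.4294, -0.1902).
‖u_3‖ = 2.7902, so q_3 = (0.8487, -0.1121, 0.5123, -0.0682).

Q = [[0.1644, 0.4188, 0.8487], [-0.6576, 0.6829, -0.1121], [-0.3288, -0.5008, 0.5123], [0.6576, 0.3278, -0.0682]], R = [[6.0828, 4.6032, 0.4932], [0.0000, 2.9683, -3.4600], [0.0000, 0.0000, 2.7902]]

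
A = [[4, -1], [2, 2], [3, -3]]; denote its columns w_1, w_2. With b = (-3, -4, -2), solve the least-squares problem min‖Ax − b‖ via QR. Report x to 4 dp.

x = (-1.0923, -0.6308)

w_1 = (4, 2, 3); ‖w_1‖ = 5.3852, so q_1 = (0.7428, 0.3714, 0.5571).
q_1·w_2 = 0.7428·(-1) + 0.3714·2 + 0.5571·(-3) = -1.6713.
u_2 = w_2 + 1.6713·q_1 = (0.2414, 2.6207, -2.0690).
‖u_2‖ = 3.3477, so q_2 = (0.0721, 0.7828, -0.6180).
Qᵀb = (-4.8281, -2.1116).
Back-substitute: x_2 = -2.1116/3.3477 = -0.6308.
x_1 = (-4.8281 + 1.6713·(-0.6308))/5.3852 = -1.0923.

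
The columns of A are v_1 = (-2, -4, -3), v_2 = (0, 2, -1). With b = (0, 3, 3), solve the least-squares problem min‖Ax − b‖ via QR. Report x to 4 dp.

v_1 = (-2, -4, -3); ‖v_1‖ = 5.3852, so q_1 = (-0.3714, -0.7428, -0.5571).
q_1·v_2 = (-0.3714)·0 + (-0.7428)·2 + (-0.5571)·(-1) = -0.9285.
u_2 = v_2 + 0.9285·q_1 = (-0.3448, 1.3103, -1.5172).
‖u_2‖ = 2.0342, so q_2 = (-0.1695, 0.6442, -0.7459).
Qᵀb = (-3.8996, -0.3051).
Back-substitute: x_2 = -0.3051/2.0342 = -0.1500.
x_1 = (-3.8996 + 0.9285·(-0.1500))/5.3852 = -0.7500.

x = (-0.7500, -0.1500)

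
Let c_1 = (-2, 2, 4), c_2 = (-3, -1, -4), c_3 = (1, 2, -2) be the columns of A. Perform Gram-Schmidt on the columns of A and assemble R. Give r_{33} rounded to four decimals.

e_1 = c_1/‖c_1‖ = (-2, 2, 4)/4.8990 = (-0.4082, 0.4082, 0.8165).
r_{12} = e_1·c_2 = -2.4495.
u_2 = c_2 + 2.4495·e_1 = (-4.0000, 0.0000, -2.0000).
‖u_2‖ = 4.4721, so e_2 = (-0.8944, 0.0000, -0.4472).
r_{13} = e_1·c_3 = -1.2247; r_{23} = e_2·c_3 = 0.0000.
u_3 = c_3 + 1.2247·e_1 + 0.0000·e_2 = (0.5000, 2.5000, -1.0000).
r_{33} = ‖u_3‖ = 2.7386.

r_{33} = 2.7386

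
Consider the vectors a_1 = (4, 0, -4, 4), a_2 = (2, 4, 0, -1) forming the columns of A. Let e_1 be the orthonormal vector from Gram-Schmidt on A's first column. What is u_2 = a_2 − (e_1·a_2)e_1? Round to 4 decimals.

u_2 = (1.6667, 4.0000, 0.3333, -1.3333)

a_1 = (4, 0, -4, 4); ‖a_1‖ = 6.9282, so e_1 = (0.5774, 0.0000, -0.5774, 0.5774).
e_1·a_2 = 0.5774·2 + 0.0000·4 + (-0.5774)·0 + 0.5774·(-1) = 0.5774.
u_2 = a_2 − 0.5774·e_1 = (1.6667, 4.0000, 0.3333, -1.3333).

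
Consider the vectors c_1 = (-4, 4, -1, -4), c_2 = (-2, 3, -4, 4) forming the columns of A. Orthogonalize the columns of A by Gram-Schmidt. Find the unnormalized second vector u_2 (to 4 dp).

c_1 = (-4, 4, -1, -4); ‖c_1‖ = 7.0000, so q_1 = (-0.5714, 0.5714, -0.1429, -0.5714).
q_1·c_2 = (-0.5714)·(-2) + 0.5714·3 + (-0.1429)·(-4) + (-0.5714)·4 = 1.1429.
u_2 = c_2 − 1.1429·q_1 = (-1.3469, 2.3469, -3.8367, 4.6531).

u_2 = (-1.3469, 2.3469, -3.8367, 4.6531)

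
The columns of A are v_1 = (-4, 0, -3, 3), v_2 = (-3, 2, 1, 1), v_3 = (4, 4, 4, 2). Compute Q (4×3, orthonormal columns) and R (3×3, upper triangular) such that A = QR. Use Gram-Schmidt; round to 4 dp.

v_1 = (-4, 0, -3, 3); ‖v_1‖ = 5.8310, so q_1 = (-0.6860, 0.0000, -0.5145, 0.5145).
q_1·v_2 = (-0.6860)·(-3) + 0.0000·2 + (-0.5145)·1 + 0.5145·1 = 2.0580.
u_2 = v_2 − 2.0580·q_1 = (-1.5882, 2.0000, 2.0588, -0.0588).
‖u_2‖ = 3.2810, so q_2 = (-0.4841, 0.6096, 0.6275, -0.0179).
q_1·v_3 = (-0.6860)·4 + 0.0000·4 + (-0.5145)·4 + 0.5145·2 = -3.7730; q_2·v_3 = (-0.4841)·4 + 0.6096·4 + 0.6275·4 + (-0.0179)·2 = 2.9762.
u_3 = v_3 + 3.7730·q_1 − 2.9762·q_2 = (2.8525, 2.1858, 0.1913, 3.9945).
‖u_3‖ = 5.3765, so q_3 = (0.5305, 0.4065, 0.0356, 0.7430).

Q = [[-0.6860, -0.4841, 0.5305], [0.0000, 0.6096, 0.4065], [-0.5145, 0.6275, 0.0356], [0.5145, -0.0179, 0.7430]], R = [[5.8310, 2.0580, -3.7730], [0.0000, 3.2810, 2.9762], [0.0000, 0.0000, 5.3765]]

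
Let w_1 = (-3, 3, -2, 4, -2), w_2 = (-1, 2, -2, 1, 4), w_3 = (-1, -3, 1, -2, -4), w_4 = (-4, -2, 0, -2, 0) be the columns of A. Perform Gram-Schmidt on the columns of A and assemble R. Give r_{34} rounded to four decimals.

r_{34} = 4.5892

w_1 = (-3, 3, -2, 4, -2); ‖w_1‖ = 6.4807, so e_1 = (-0.4629, 0.4629, -0.3086, 0.6172, -0.3086).
e_1·w_2 = (-0.4629)·(-1) + 0.4629·2 + (-0.3086)·(-2) + 0.6172·1 + (-0.3086)·4 = 1.3887.
u_2 = w_2 − 1.3887·e_1 = (-0.3571, 1.3571, -1.5714, 0.1429, 4.4286).
‖u_2‖ = 4.9063, so e_2 = (-0.0728, 0.2766, -0.3203, 0.0291, 0.9026).
e_1·w_3 = (-0.4629)·(-1) + 0.4629·(-3) + (-0.3086)·1 + 0.6172·(-2) + (-0.3086)·(-4) = -1.2344; e_2·w_3 = (-0.0728)·(-1) + 0.2766·(-3) + (-0.3203)·1 + 0.0291·(-2) + 0.9026·(-4) = -4.7461.
u_3 = w_3 + 1.2344·e_1 + 4.7461·e_2 = (-1.9169, -1.1157, -0.9011, -1.0999, -0.0969).
‖u_3‖ = 2.6364, so e_3 = (-0.7271, -0.4232, -0.3418, -0.4172, -0.0368).
r_{34} = e_3·w_4 = 4.5892.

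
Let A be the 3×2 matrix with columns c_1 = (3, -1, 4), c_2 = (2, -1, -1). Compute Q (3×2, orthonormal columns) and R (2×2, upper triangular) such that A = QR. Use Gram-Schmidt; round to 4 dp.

q_1 = c_1/‖c_1‖ = (3, -1, 4)/5.0990 = (0.5883, -0.1961, 0.7845).
r_{12} = q_1·c_2 = 0.5883.
u_2 = c_2 − 0.5883·q_1 = (1.6538, -0.8846, -1.4615).
‖u_2‖ = 2.3778, so q_2 = (0.6955, -0.3720, -0.6147).

Q = [[0.5883, 0.6955], [-0.1961, -0.3720], [0.7845, -0.6147]], R = [[5.0990, 0.5883], [0.0000, 2.3778]]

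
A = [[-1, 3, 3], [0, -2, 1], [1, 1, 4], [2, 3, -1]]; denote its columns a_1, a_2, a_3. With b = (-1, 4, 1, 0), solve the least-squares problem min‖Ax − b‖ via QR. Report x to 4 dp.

a_1 = (-1, 0, 1, 2); ‖a_1‖ = 2.4495, so q_1 = (-0.4082, 0.0000, 0.4082, 0.8165).
q_1·a_2 = (-0.4082)·3 + 0.0000·(-2) + 0.4082·1 + 0.8165·3 = 1.6330.
u_2 = a_2 − 1.6330·q_1 = (3.6667, -2.0000, 0.3333, 1.6667).
‖u_2‖ = 4.5092, so q_2 = (0.8131, -0.4435, 0.0739, 0.3696).
q_1·a_3 = (-0.4082)·3 + 0.0000·1 + 0.4082·4 + 0.8165·(-1) = -0.4082; q_2·a_3 = 0.8131·3 + (-0.4435)·1 + 0.0739·4 + 0.3696·(-1) = 1.9220.
u_3 = a_3 + 0.4082·q_1 − 1.9220·q_2 = (1.2705, 1.8525, 4.0246, -1.3770).
‖u_3‖ = 4.8103, so q_3 = (0.2641, 0.3851, 0.8367, -0.2863).
Qᵀb = (0.8165, -2.5134, 2.1129).
Back-substitute: x_3 = 2.1129/4.8103 = 0.4392.
x_2 = (-2.5134 − 1.9220·0.4392)/4.5092 = -0.7446.
x_1 = (0.8165 − 1.6330·(-0.7446) + 0.4082·0.4392)/2.4495 = 0.9029.

x = (0.9029, -0.7446, 0.4392)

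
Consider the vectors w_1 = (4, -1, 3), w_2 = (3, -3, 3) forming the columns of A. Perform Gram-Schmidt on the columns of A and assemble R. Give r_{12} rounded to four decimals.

q_1 = w_1/‖w_1‖ = (4, -1, 3)/5.0990 = (0.7845, -0.1961, 0.5883).
r_{12} = q_1·w_2 = 4.7068.

r_{12} = 4.7068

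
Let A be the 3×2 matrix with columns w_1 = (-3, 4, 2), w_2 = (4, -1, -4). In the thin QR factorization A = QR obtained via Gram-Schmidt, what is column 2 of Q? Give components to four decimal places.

e_2 = (0.4186, 0.6374, -0.6469)

w_1 = (-3, 4, 2); ‖w_1‖ = 5.3852, so e_1 = (-0.5571, 0.7428, 0.3714).
e_1·w_2 = (-0.5571)·4 + 0.7428·(-1) + 0.3714·(-4) = -4.4567.
u_2 = w_2 + 4.4567·e_1 = (1.5172, 2.3103, -2.3448).
‖u_2‖ = 3.6246, so e_2 = (0.4186, 0.6374, -0.6469).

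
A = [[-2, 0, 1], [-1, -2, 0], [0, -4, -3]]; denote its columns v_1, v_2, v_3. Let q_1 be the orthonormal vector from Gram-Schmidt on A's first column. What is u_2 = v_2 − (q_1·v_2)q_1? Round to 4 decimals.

u_2 = (0.8000, -1.6000, -4.0000)

v_1 = (-2, -1, 0); ‖v_1‖ = 2.2361, so q_1 = (-0.8944, -0.4472, 0.0000).
q_1·v_2 = (-0.8944)·0 + (-0.4472)·(-2) + 0.0000·(-4) = 0.8944.
u_2 = v_2 − 0.8944·q_1 = (0.8000, -1.6000, -4.0000).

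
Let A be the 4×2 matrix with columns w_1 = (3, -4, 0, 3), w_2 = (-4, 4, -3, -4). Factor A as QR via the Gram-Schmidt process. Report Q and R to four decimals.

Q = [[0.5145, -0.1493], [-0.6860, -0.2239], [0.0000, -0.9515], [0.5145, -0.1493]], R = [[5.8310, -6.8599], [0.0000, 3.1530]]

q_1 = w_1/‖w_1‖ = (3, -4, 0, 3)/5.8310 = (0.5145, -0.6860, 0.0000, 0.5145).
r_{12} = q_1·w_2 = -6.8599.
u_2 = w_2 + 6.8599·q_1 = (-0.4706, -0.7059, -3.0000, -0.4706).
‖u_2‖ = 3.1530, so q_2 = (-0.1493, -0.2239, -0.9515, -0.1493).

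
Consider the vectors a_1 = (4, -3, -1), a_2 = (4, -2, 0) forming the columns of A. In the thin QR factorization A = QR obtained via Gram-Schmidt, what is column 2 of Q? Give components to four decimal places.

e_2 = (0.5230, 0.4576, 0.7191)

e_1 = a_1/‖a_1‖ = (4, -3, -1)/5.0990 = (0.7845, -0.5883, -0.1961).
r_{12} = e_1·a_2 = 4.3146.
u_2 = a_2 − 4.3146·e_1 = (0.6154, 0.5385, 0.8462).
‖u_2‖ = 1.1767, so e_2 = (0.5230, 0.4576, 0.7191).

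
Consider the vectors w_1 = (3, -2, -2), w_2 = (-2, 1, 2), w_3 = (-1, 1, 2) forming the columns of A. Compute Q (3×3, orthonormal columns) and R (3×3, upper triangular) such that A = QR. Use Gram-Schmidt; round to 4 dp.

w_1 = (3, -2, -2); ‖w_1‖ = 4.1231, so e_1 = (0.7276, -0.4851, -0.4851).
e_1·w_2 = 0.7276·(-2) + (-0.4851)·1 + (-0.4851)·2 = -2.9104.
u_2 = w_2 + 2.9104·e_1 = (0.1176, -0.4118, 0.5882).
‖u_2‖ = 0.7276, so e_2 = (0.1617, -0.5659, 0.8085).
e_1·w_3 = 0.7276·(-1) + (-0.4851)·1 + (-0.4851)·2 = -2.1828; e_2·w_3 = 0.1617·(-1) + (-0.5659)·1 + 0.8085·2 = 0.8893.
u_3 = w_3 + 2.1828·e_1 − 0.8893·e_2 = (0.4444, 0.4444, 0.2222).
‖u_3‖ = 0.6667, so e_3 = (0.6667, 0.6667, 0.3333).

Q = [[0.7276, 0.1617, 0.6667], [-0.4851, -0.5659, 0.6667], [-0.4851, 0.8085, 0.3333]], R = [[4.1231, -2.9104, -2.1828], [0.0000, 0.7276, 0.8893], [0.0000, 0.0000, 0.6667]]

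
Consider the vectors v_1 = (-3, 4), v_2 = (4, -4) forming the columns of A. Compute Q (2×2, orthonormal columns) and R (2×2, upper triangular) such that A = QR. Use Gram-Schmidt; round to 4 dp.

Q = [[-0.6000, 0.8000], [0.8000, 0.6000]], R = [[5.0000, -5.6000], [0.0000, 0.8000]]

v_1 = (-3, 4); ‖v_1‖ = 5.0000, so q_1 = (-0.6000, 0.8000).
q_1·v_2 = (-0.6000)·4 + 0.8000·(-4) = -5.6000.
u_2 = v_2 + 5.6000·q_1 = (0.6400, 0.4800).
‖u_2‖ = 0.8000, so q_2 = (0.8000, 0.6000).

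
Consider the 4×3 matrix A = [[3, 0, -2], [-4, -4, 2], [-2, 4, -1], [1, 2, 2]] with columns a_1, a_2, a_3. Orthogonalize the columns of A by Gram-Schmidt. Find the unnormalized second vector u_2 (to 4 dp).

u_2 = (-1.0000, -2.6667, 4.6667, 1.6667)

a_1 = (3, -4, -2, 1); ‖a_1‖ = 5.4772, so e_1 = (0.5477, -0.7303, -0.3651, 0.1826).
e_1·a_2 = 0.5477·0 + (-0.7303)·(-4) + (-0.3651)·4 + 0.1826·2 = 1.8257.
u_2 = a_2 − 1.8257·e_1 = (-1.0000, -2.6667, 4.6667, 1.6667).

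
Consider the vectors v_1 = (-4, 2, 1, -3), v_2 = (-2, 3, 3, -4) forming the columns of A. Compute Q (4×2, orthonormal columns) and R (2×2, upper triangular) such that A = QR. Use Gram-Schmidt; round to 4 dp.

e_1 = v_1/‖v_1‖ = (-4, 2, 1, -3)/5.4772 = (-0.7303, 0.3651, 0.1826, -0.5477).
r_{12} = e_1·v_2 = 5.2947.
u_2 = v_2 − 5.2947·e_1 = (1.8667, 1.0667, 2.0333, -1.1000).
‖u_2‖ = 3.1570, so e_2 = (0.5913, 0.3379, 0.6441, -0.3484).

Q = [[-0.7303, 0.5913], [0.3651, 0.3379], [0.1826, 0.6441], [-0.5477, -0.3484]], R = [[5.4772, 5.2947], [0.0000, 3.1570]]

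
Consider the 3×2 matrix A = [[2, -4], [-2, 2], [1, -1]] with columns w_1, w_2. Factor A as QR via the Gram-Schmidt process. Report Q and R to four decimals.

Q = [[0.6667, -0.7454], [-0.6667, -0.5963], [0.3333, 0.2981]], R = [[3.0000, -4.3333], [0.0000, 1.4907]]

q_1 = w_1/‖w_1‖ = (2, -2, 1)/3.0000 = (0.6667, -0.6667, 0.3333).
r_{12} = q_1·w_2 = -4.3333.
u_2 = w_2 + 4.3333·q_1 = (-1.1111, -0.8889, 0.4444).
‖u_2‖ = 1.4907, so q_2 = (-0.7454, -0.5963, 0.2981).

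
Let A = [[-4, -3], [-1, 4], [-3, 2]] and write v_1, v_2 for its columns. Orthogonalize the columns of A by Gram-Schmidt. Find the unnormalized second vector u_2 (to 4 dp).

u_2 = (-2.6923, 4.0769, 2.2308)

q_1 = v_1/‖v_1‖ = (-4, -1, -3)/5.0990 = (-0.7845, -0.1961, -0.5883).
r_{12} = q_1·v_2 = 0.3922.
u_2 = v_2 − 0.3922·q_1 = (-2.6923, 4.0769, 2.2308).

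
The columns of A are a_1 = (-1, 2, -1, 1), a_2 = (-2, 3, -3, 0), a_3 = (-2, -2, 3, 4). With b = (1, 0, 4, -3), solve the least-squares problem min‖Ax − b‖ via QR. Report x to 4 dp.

x = (0.6190, -1.1602, -0.4286)

a_1 = (-1, 2, -1, 1); ‖a_1‖ = 2.6458, so q_1 = (-0.3780, 0.7559, -0.3780, 0.3780).
q_1·a_2 = (-0.3780)·(-2) + 0.7559·3 + (-0.3780)·(-3) + 0.3780·0 = 4.1576.
u_2 = a_2 − 4.1576·q_1 = (-0.4286, -0.1429, -1.4286, -1.5714).
‖u_2‖ = 2.1712, so q_2 = (-0.1974, -0.0658, -0.6580, -0.7237).
q_1·a_3 = (-0.3780)·(-2) + 0.7559·(-2) + (-0.3780)·3 + 0.3780·4 = -0.3780; q_2·a_3 = (-0.1974)·(-2) + (-0.0658)·(-2) + (-0.6580)·3 + (-0.7237)·4 = -4.3425.
u_3 = a_3 + 0.3780·q_1 + 4.3425·q_2 = (-3.0000, -2.0000, 0.0000, 1.0000).
‖u_3‖ = 3.7417, so q_3 = (-0.8018, -0.5345, 0.0000, 0.2673).
Qᵀb = (-3.0237, -0.6580, -1.6036).
Back-substitute: x_3 = -1.6036/3.7417 = -0.4286.
x_2 = (-0.6580 + 4.3425·(-0.4286))/2.1712 = -1.1602.
x_1 = (-3.0237 − 4.1576·(-1.1602) + 0.3780·(-0.4286))/2.6458 = 0.6190.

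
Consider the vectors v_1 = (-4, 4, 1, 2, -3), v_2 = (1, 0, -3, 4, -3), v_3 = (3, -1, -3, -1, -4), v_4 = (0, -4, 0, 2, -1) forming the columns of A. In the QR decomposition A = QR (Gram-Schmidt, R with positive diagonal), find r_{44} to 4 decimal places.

v_1 = (-4, 4, 1, 2, -3); ‖v_1‖ = 6.7823, so e_1 = (-0.5898, 0.5898, 0.1474, 0.2949, -0.4423).
e_1·v_2 = (-0.5898)·1 + 0.5898·0 + 0.1474·(-3) + 0.2949·4 + (-0.4423)·(-3) = 1.4744.
u_2 = v_2 − 1.4744·e_1 = (1.8696, -0.8696, -3.2174, 3.5652, -2.3478).
‖u_2‖ = 5.7294, so e_2 = (0.3263, -0.1518, -0.5616, 0.6223, -0.4098).
e_1·v_3 = (-0.5898)·3 + 0.5898·(-1) + 0.1474·(-3) + 0.2949·(-1) + (-0.4423)·(-4) = -1.3270; e_2·v_3 = 0.3263·3 + (-0.1518)·(-1) + (-0.5616)·(-3) + 0.6223·(-1) + (-0.4098)·(-4) = 3.8323.
u_3 = v_3 + 1.3270·e_1 − 3.8323·e_2 = (0.9669, 0.3642, -0.6523, -2.9934, -3.0166).
‖u_3‖ = 4.4219, so e_3 = (0.2187, 0.0824, -0.1475, -0.6769, -0.6822).
e_1·v_4 = (-0.5898)·0 + 0.5898·(-4) + 0.1474·0 + 0.2949·2 + (-0.4423)·(-1) = -1.3270; e_2·v_4 = 0.3263·0 + (-0.1518)·(-4) + (-0.5616)·0 + 0.6223·2 + (-0.4098)·(-1) = 2.2614; e_3·v_4 = 0.2187·0 + 0.0824·(-4) + (-0.1475)·0 + (-0.6769)·2 + (-0.6822)·(-1) = -1.0012.
u_4 = v_4 + 1.3270·e_1 − 2.2614·e_2 + 1.0012·e_3 = (-1.3016, -2.7917, 1.3179, 0.3064, -1.3433).
r_{44} = ‖u_4‖ = 3.6225.

r_{44} = 3.6225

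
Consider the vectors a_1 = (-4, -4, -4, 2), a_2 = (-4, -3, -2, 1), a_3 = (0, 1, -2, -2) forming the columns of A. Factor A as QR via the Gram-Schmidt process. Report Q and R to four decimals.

Q = [[-0.5547, -0.7210, -0.1651], [-0.5547, -0.0515, 0.3302], [-0.5547, 0.6180, -0.5424], [0.2774, -0.3090, -0.7547]], R = [[7.2111, 5.2697, 0.0000], [0.0000, 1.4936, -0.6695], [0.0000, 0.0000, 2.9243]]

q_1 = a_1/‖a_1‖ = (-4, -4, -4, 2)/7.2111 = (-0.5547, -0.5547, -0.5547, 0.2774).
r_{12} = q_1·a_2 = 5.2697.
u_2 = a_2 − 5.2697·q_1 = (-1.0769, -0.0769, 0.9231, -0.4615).
‖u_2‖ = 1.4936, so q_2 = (-0.7210, -0.0515, 0.6180, -0.3090).
r_{13} = q_1·a_3 = 0.0000; r_{23} = q_2·a_3 = -0.6695.
u_3 = a_3 + 0.0000·q_1 + 0.6695·q_2 = (-0.4828, 0.9655, -1.5862, -2.2069).
‖u_3‖ = 2.9243, so q_3 = (-0.1651, 0.3302, -0.5424, -0.7547).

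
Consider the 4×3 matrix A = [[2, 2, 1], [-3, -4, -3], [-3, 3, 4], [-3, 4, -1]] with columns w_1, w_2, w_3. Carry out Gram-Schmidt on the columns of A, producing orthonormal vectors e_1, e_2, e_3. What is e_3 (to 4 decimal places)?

w_1 = (2, -3, -3, -3); ‖w_1‖ = 5.5678, so e_1 = (0.3592, -0.5388, -0.5388, -0.5388).
e_1·w_2 = 0.3592·2 + (-0.5388)·(-4) + (-0.5388)·3 + (-0.5388)·4 = -0.8980.
u_2 = w_2 + 0.8980·e_1 = (2.3226, -4.4839, 2.5161, 3.5161).
‖u_2‖ = 6.6478, so e_2 = (0.3494, -0.6745, 0.3785, 0.5289).
e_1·w_3 = 0.3592·1 + (-0.5388)·(-3) + (-0.5388)·4 + (-0.5388)·(-1) = 0.3592; e_2·w_3 = 0.3494·1 + (-0.6745)·(-3) + 0.3785·4 + 0.5289·(-1) = 3.3579.
u_3 = w_3 − 0.3592·e_1 − 3.3579·e_2 = (-0.3022, -0.5416, 2.9226, -2.5825).
‖u_3‖ = 3.9491, so e_3 = (-0.0765, -0.1371, 0.7401, -0.6539).

e_3 = (-0.0765, -0.1371, 0.7401, -0.6539)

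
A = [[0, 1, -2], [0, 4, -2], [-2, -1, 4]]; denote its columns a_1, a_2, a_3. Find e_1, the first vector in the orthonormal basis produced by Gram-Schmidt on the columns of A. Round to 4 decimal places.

a_1 = (0, 0, -2); ‖a_1‖ = 2.0000, so e_1 = (0.0000, 0.0000, -1.0000).

e_1 = (0.0000, 0.0000, -1.0000)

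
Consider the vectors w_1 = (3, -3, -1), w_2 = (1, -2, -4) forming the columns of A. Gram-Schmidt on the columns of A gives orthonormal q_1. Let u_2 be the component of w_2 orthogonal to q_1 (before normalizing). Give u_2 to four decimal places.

u_2 = (-1.0526, 0.0526, -3.3158)

w_1 = (3, -3, -1); ‖w_1‖ = 4.3589, so q_1 = (0.6882, -0.6882, -0.2294).
q_1·w_2 = 0.6882·1 + (-0.6882)·(-2) + (-0.2294)·(-4) = 2.9824.
u_2 = w_2 − 2.9824·q_1 = (-1.0526, 0.0526, -3.3158).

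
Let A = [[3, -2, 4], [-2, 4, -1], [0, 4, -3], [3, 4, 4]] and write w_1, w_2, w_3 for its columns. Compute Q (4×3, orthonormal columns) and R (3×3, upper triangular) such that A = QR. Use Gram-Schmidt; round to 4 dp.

Q = [[0.6396, -0.2399, 0.0817], [-0.4264, 0.5304, 0.5449], [0.0000, 0.5557, -0.7856], [0.6396, 0.5936, 0.2816]], R = [[4.6904, -0.4264, 5.5432], [0.0000, 7.1985, -0.7830], [0.0000, 0.0000, 3.2649]]

w_1 = (3, -2, 0, 3); ‖w_1‖ = 4.6904, so q_1 = (0.6396, -0.4264, 0.0000, 0.6396).
q_1·w_2 = 0.6396·(-2) + (-0.4264)·4 + 0.0000·4 + 0.6396·4 = -0.4264.
u_2 = w_2 + 0.4264·q_1 = (-1.7273, 3.8182, 4.0000, 4.2727).
‖u_2‖ = 7.1985, so q_2 = (-0.2399, 0.5304, 0.5557, 0.5936).
q_1·w_3 = 0.6396·4 + (-0.4264)·(-1) + 0.0000·(-3) + 0.6396·4 = 5.5432; q_2·w_3 = (-0.2399)·4 + 0.5304·(-1) + 0.5557·(-3) + 0.5936·4 = -0.7830.
u_3 = w_3 − 5.5432·q_1 + 0.7830·q_2 = (0.2667, 1.7789, -2.5649, 0.9193).
‖u_3‖ = 3.2649, so q_3 = (0.0817, 0.5449, -0.7856, 0.2816).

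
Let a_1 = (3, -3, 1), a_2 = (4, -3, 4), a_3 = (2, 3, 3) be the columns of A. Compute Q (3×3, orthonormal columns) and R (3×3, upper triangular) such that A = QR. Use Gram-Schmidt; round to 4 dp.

a_1 = (3, -3, 1); ‖a_1‖ = 4.3589, so q_1 = (0.6882, -0.6882, 0.2294).
q_1·a_2 = 0.6882·4 + (-0.6882)·(-3) + 0.2294·4 = 5.7354.
u_2 = a_2 − 5.7354·q_1 = (0.0526, 0.9474, 2.6842).
‖u_2‖ = 2.8470, so q_2 = (0.0185, 0.3328, 0.9428).
q_1·a_3 = 0.6882·2 + (-0.6882)·3 + 0.2294·3 = 0.0000; q_2·a_3 = 0.0185·2 + 0.3328·3 + 0.9428·3 = 3.8638.
u_3 = a_3 − 0.0000·q_1 − 3.8638·q_2 = (1.9286, 1.7143, -0.6429).
‖u_3‖ = 2.6592, so q_3 = (0.7252, 0.6447, -0.2417).

Q = [[0.6882, 0.0185, 0.7252], [-0.6882, 0.3328, 0.6447], [0.2294, 0.9428, -0.2417]], R = [[4.3589, 5.7354, 0.0000], [0.0000, 2.8470, 3.8638], [0.0000, 0.0000, 2.6592]]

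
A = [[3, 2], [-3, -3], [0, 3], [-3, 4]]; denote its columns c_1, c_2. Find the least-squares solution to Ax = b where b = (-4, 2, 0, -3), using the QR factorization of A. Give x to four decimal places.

x = (-0.2596, -0.6637)

c_1 = (3, -3, 0, -3); ‖c_1‖ = 5.1962, so q_1 = (0.5774, -0.5774, 0.0000, -0.5774).
q_1·c_2 = 0.5774·2 + (-0.5774)·(-3) + 0.0000·3 + (-0.5774)·4 = 0.5774.
u_2 = c_2 − 0.5774·q_1 = (1.6667, -2.6667, 3.0000, 4.3333).
‖u_2‖ = 6.1373, so q_2 = (0.2716, -0.4345, 0.4888, 0.7061).
Qᵀb = (-1.7321, -4.0734).
Back-substitute: x_2 = -4.0734/6.1373 = -0.6637.
x_1 = (-1.7321 − 0.5774·(-0.6637))/5.1962 = -0.2596.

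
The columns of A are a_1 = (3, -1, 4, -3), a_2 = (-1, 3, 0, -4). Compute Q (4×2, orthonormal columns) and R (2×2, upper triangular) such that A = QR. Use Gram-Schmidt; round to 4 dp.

Q = [[0.5071, -0.3030], [-0.1690, 0.6346], [0.6761, -0.1372], [-0.5071, -0.6975]], R = [[5.9161, 1.0142], [0.0000, 4.9971]]

e_1 = a_1/‖a_1‖ = (3, -1, 4, -3)/5.9161 = (0.5071, -0.1690, 0.6761, -0.5071).
r_{12} = e_1·a_2 = 1.0142.
u_2 = a_2 − 1.0142·e_1 = (-1.5143, 3.1714, -0.6857, -3.4857).
‖u_2‖ = 4.9971, so e_2 = (-0.3030, 0.6346, -0.1372, -0.6975).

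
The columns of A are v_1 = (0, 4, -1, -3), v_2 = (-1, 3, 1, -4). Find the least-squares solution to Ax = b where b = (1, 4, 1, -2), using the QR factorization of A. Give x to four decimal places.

q_1 = v_1/‖v_1‖ = (0, 4, -1, -3)/5.0990 = (0.0000, 0.7845, -0.1961, -0.5883).
r_{12} = q_1·v_2 = 4.5107.
u_2 = v_2 − 4.5107·q_1 = (-1.0000, -0.5385, 1.8846, -1.3462).
‖u_2‖ = 2.5795, so q_2 = (-0.3877, -0.2087, 0.7306, -0.5219).
Qᵀb = (4.1184, 0.5517).
Back-substitute: x_2 = 0.5517/2.5795 = 0.2139.
x_1 = (4.1184 − 4.5107·0.2139)/5.0990 = 0.6185.

x = (0.6185, 0.2139)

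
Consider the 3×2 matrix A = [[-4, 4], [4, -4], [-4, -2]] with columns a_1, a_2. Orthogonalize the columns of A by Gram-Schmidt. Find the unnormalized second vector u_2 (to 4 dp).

a_1 = (-4, 4, -4); ‖a_1‖ = 6.9282, so e_1 = (-0.5774, 0.5774, -0.5774).
e_1·a_2 = (-0.5774)·4 + 0.5774·(-4) + (-0.5774)·(-2) = -3.4641.
u_2 = a_2 + 3.4641·e_1 = (2.0000, -2.0000, -4.0000).

u_2 = (2.0000, -2.0000, -4.0000)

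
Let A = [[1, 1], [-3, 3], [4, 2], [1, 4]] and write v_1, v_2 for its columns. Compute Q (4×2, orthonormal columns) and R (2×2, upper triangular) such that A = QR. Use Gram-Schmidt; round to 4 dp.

Q = [[0.1925, 0.1571], [-0.5774, 0.6352], [0.7698, 0.2595], [0.1925, 0.7103]], R = [[5.1962, 0.7698], [0.0000, 5.4229]]

v_1 = (1, -3, 4, 1); ‖v_1‖ = 5.1962, so e_1 = (0.1925, -0.5774, 0.7698, 0.1925).
e_1·v_2 = 0.1925·1 + (-0.5774)·3 + 0.7698·2 + 0.1925·4 = 0.7698.
u_2 = v_2 − 0.7698·e_1 = (0.8519, 3.4444, 1.4074, 3.8519).
‖u_2‖ = 5.4229, so e_2 = (0.1571, 0.6352, 0.2595, 0.7103).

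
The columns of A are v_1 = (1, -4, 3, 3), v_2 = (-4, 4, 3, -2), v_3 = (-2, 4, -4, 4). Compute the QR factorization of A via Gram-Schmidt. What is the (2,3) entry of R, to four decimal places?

r_{23} = -0.7824

v_1 = (1, -4, 3, 3); ‖v_1‖ = 5.9161, so e_1 = (0.1690, -0.6761, 0.5071, 0.5071).
e_1·v_2 = 0.1690·(-4) + (-0.6761)·4 + 0.5071·3 + 0.5071·(-2) = -2.8735.
u_2 = v_2 + 2.8735·e_1 = (-3.5143, 2.0571, 4.4571, -0.5429).
‖u_2‖ = 6.0616, so e_2 = (-0.5798, 0.3394, 0.7353, -0.0896).
r_{23} = e_2·v_3 = -0.7824.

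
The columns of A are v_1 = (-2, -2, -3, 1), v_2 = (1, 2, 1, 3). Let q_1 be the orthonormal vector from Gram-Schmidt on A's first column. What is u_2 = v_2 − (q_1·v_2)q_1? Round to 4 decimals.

v_1 = (-2, -2, -3, 1); ‖v_1‖ = 4.2426, so q_1 = (-0.4714, -0.4714, -0.7071, 0.2357).
q_1·v_2 = (-0.4714)·1 + (-0.4714)·2 + (-0.7071)·1 + 0.2357·3 = -1.4142.
u_2 = v_2 + 1.4142·q_1 = (0.3333, 1.3333, 0.0000, 3.3333).

u_2 = (0.3333, 1.3333, 0.0000, 3.3333)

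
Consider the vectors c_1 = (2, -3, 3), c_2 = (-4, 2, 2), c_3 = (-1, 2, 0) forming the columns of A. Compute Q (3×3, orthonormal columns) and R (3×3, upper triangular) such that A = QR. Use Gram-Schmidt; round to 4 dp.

q_1 = c_1/‖c_1‖ = (2, -3, 3)/4.6904 = (0.4264, -0.6396, 0.6396).
r_{12} = q_1·c_2 = -1.7056.
u_2 = c_2 + 1.7056·q_1 = (-3.2727, 0.9091, 3.0909).
‖u_2‖ = 4.5925, so q_2 = (-0.7126, 0.1980, 0.6730).
r_{13} = q_1·c_3 = -1.7056; r_{23} = q_2·c_3 = 1.1085.
u_3 = c_3 + 1.7056·q_1 − 1.1085·q_2 = (0.5172, 0.6897, 0.3448).
‖u_3‖ = 0.9285, so q_3 = (0.5571, 0.7428, 0.3714).

Q = [[0.4264, -0.7126, 0.5571], [-0.6396, 0.1980, 0.7428], [0.6396, 0.6730, 0.3714]], R = [[4.6904, -1.7056, -1.7056], [0.0000, 4.5925, 1.1085], [0.0000, 0.0000, 0.9285]]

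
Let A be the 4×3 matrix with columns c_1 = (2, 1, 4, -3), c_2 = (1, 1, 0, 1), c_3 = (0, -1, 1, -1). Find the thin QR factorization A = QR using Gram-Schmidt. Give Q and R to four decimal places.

Q = [[0.3651, 0.5774, 0.3904], [0.1826, 0.5774, -0.7807], [0.7303, 0.0000, 0.2928], [-0.5477, 0.5774, 0.3904]], R = [[5.4772, 0.0000, 1.0954], [0.0000, 1.7321, -1.1547], [0.0000, 0.0000, 0.6831]]

e_1 = c_1/‖c_1‖ = (2, 1, 4, -3)/5.4772 = (0.3651, 0.1826, 0.7303, -0.5477).
r_{12} = e_1·c_2 = 0.0000.
u_2 = c_2 + 0.0000·e_1 = (1.0000, 1.0000, 0.0000, 1.0000).
‖u_2‖ = 1.7321, so e_2 = (0.5774, 0.5774, 0.0000, 0.5774).
r_{13} = e_1·c_3 = 1.0954; r_{23} = e_2·c_3 = -1.1547.
u_3 = c_3 − 1.0954·e_1 + 1.1547·e_2 = (0.2667, -0.5333, 0.2000, 0.2667).
‖u_3‖ = 0.6831, so e_3 = (0.3904, -0.7807, 0.2928, 0.3904).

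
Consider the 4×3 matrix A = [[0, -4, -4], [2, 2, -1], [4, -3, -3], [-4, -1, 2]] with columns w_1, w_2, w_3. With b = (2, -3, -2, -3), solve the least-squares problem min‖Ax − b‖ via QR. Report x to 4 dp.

x = (-0.4000, 0.2000, -0.6000)

q_1 = w_1/‖w_1‖ = (0, 2, 4, -4)/6.0000 = (0.0000, 0.3333, 0.6667, -0.6667).
r_{12} = q_1·w_2 = -0.6667.
u_2 = w_2 + 0.6667·q_1 = (-4.0000, 2.2222, -2.5556, -1.4444).
‖u_2‖ = 5.4365, so q_2 = (-0.7358, 0.4088, -0.4701, -0.2657).
r_{13} = q_1·w_3 = -3.6667; r_{23} = q_2·w_3 = 3.4131.
u_3 = w_3 + 3.6667·q_1 − 3.4131·q_2 = (-1.4887, -1.1729, 1.0489, 0.4624).
‖u_3‖ = 2.2150, so q_3 = (-0.6721, -0.5296, 0.4735, 0.2088).
Qᵀb = (-0.3333, -0.9606, -1.3290).
Back-substitute: x_3 = -1.3290/2.2150 = -0.6000.
x_2 = (-0.9606 − 3.4131·(-0.6000))/5.4365 = 0.2000.
x_1 = (-0.3333 + 0.6667·0.2000 + 3.6667·(-0.6000))/6.0000 = -0.4000.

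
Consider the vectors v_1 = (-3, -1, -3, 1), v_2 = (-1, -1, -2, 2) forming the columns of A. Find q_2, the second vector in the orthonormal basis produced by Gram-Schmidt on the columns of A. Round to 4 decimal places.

v_1 = (-3, -1, -3, 1); ‖v_1‖ = 4.4721, so q_1 = (-0.6708, -0.2236, -0.6708, 0.2236).
q_1·v_2 = (-0.6708)·(-1) + (-0.2236)·(-1) + (-0.6708)·(-2) + 0.2236·2 = 2.6833.
u_2 = v_2 − 2.6833·q_1 = (0.8000, -0.4000, -0.2000, 1.4000).
‖u_2‖ = 1.6733, so q_2 = (0.4781, -0.2390, -0.1195, 0.8367).

q_2 = (0.4781, -0.2390, -0.1195, 0.8367)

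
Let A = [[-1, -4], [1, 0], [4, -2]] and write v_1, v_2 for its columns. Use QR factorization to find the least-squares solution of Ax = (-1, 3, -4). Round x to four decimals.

x = (-0.5581, 0.4884)

q_1 = v_1/‖v_1‖ = (-1, 1, 4)/4.2426 = (-0.2357, 0.2357, 0.9428).
r_{12} = q_1·v_2 = -0.9428.
u_2 = v_2 + 0.9428·q_1 = (-4.2222, 0.2222, -1.1111).
‖u_2‖ = 4.3716, so q_2 = (-0.9658, 0.0508, -0.2542).
Qᵀb = (-2.8284, 2.1350).
Back-substitute: x_2 = 2.1350/4.3716 = 0.4884.
x_1 = (-2.8284 + 0.9428·0.4884)/4.2426 = -0.5581.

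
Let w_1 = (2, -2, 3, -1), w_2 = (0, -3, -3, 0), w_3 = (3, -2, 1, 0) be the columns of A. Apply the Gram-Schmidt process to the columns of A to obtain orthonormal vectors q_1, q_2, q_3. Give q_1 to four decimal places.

q_1 = (0.4714, -0.4714, 0.7071, -0.2357)

w_1 = (2, -2, 3, -1); ‖w_1‖ = 4.2426, so q_1 = (0.4714, -0.4714, 0.7071, -0.2357).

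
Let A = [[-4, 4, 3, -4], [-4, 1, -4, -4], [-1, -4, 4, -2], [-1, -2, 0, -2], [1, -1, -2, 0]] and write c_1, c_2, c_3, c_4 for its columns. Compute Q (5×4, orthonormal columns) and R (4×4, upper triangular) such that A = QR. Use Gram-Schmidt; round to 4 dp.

c_1 = (-4, -4, -1, -1, 1); ‖c_1‖ = 5.9161, so e_1 = (-0.6761, -0.6761, -0.1690, -0.1690, 0.1690).
e_1·c_2 = (-0.6761)·4 + (-0.6761)·1 + (-0.1690)·(-4) + (-0.1690)·(-2) + 0.1690·(-1) = -2.5355.
u_2 = c_2 + 2.5355·e_1 = (2.2857, -0.7143, -4.4286, -2.4286, -0.5714).
‖u_2‖ = 5.6188, so e_2 = (0.4068, -0.1271, -0.7882, -0.4322, -0.1017).
e_1·c_3 = (-0.6761)·3 + (-0.6761)·(-4) + (-0.1690)·4 + (-0.1690)·0 + 0.1690·(-2) = -0.3381; e_2·c_3 = 0.4068·3 + (-0.1271)·(-4) + (-0.7882)·4 + (-0.4322)·0 + (-0.1017)·(-2) = -1.2204.
u_3 = c_3 + 0.3381·e_1 + 1.2204·e_2 = (3.2679, -4.3837, 2.9810, -0.5846, -2.0670).
‖u_3‖ = 6.5876, so e_3 = (0.4961, -0.6654, 0.4525, -0.0887, -0.3138).
e_1·c_4 = (-0.6761)·(-4) + (-0.6761)·(-4) + (-0.1690)·(-2) + (-0.1690)·(-2) + 0.1690·0 = 6.0851; e_2·c_4 = 0.4068·(-4) + (-0.1271)·(-4) + (-0.7882)·(-2) + (-0.4322)·(-2) + (-0.1017)·0 = 1.3221; e_3·c_4 = 0.4961·(-4) + (-0.6654)·(-4) + 0.4525·(-2) + (-0.0887)·(-2) + (-0.3138)·0 = -0.0500.
u_4 = c_4 − 6.0851·e_1 − 1.3221·e_2 + 0.0500·e_3 = (-0.3987, 0.2491, 0.0932, -0.4044, -0.9098).
‖u_4‖ = 1.1050, so e_4 = (-0.3608, 0.2254, 0.0844, -0.3660, -0.8234).

Q = [[-0.6761, 0.4068, 0.4961, -0.3608], [-0.6761, -0.1271, -0.6654, 0.2254], [-0.1690, -0.7882, 0.4525, 0.0844], [-0.1690, -0.4322, -0.0887, -0.3660], [0.1690, -0.1017, -0.3138, -0.8234]], R = [[5.9161, -2.5355, -0.3381, 6.0851], [0.0000, 5.6188, -1.2204, 1.3221], [0.0000, 0.0000, 6.5876, -0.0500], [0.0000, 0.0000, 0.0000, 1.1050]]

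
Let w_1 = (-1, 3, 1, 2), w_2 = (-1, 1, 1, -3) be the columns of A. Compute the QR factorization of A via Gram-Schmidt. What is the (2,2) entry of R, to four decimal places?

e_1 = w_1/‖w_1‖ = (-1, 3, 1, 2)/3.8730 = (-0.2582, 0.7746, 0.2582, 0.5164).
r_{12} = e_1·w_2 = -0.2582.
u_2 = w_2 + 0.2582·e_1 = (-1.0667, 1.2000, 1.0667, -2.8667).
r_{22} = ‖u_2‖ = 3.4545.

r_{22} = 3.4545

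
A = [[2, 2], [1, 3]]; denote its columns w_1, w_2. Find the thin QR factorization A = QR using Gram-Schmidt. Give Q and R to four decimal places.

Q = [[0.8944, -0.4472], [0.4472, 0.8944]], R = [[2.2361, 3.1305], [0.0000, 1.7889]]

e_1 = w_1/‖w_1‖ = (2, 1)/2.2361 = (0.8944, 0.4472).
r_{12} = e_1·w_2 = 3.1305.
u_2 = w_2 − 3.1305·e_1 = (-0.8000, 1.6000).
‖u_2‖ = 1.7889, so e_2 = (-0.4472, 0.8944).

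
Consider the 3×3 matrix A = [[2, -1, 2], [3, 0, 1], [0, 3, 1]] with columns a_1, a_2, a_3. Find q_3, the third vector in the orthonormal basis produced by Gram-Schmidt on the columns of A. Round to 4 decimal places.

q_1 = a_1/‖a_1‖ = (2, 3, 0)/3.6056 = (0.5547, 0.8321, 0.0000).
r_{12} = q_1·a_2 = -0.5547.
u_2 = a_2 + 0.5547·q_1 = (-0.6923, 0.4615, 3.0000).
‖u_2‖ = 3.1132, so q_2 = (-0.2224, 0.1482, 0.9636).
r_{13} = q_1·a_3 = 1.9415; r_{23} = q_2·a_3 = 0.6671.
u_3 = a_3 − 1.9415·q_1 − 0.6671·q_2 = (1.0714, -0.7143, 0.3571).
‖u_3‖ = 1.3363, so q_3 = (0.8018, -0.5345, 0.2673).

q_3 = (0.8018, -0.5345, 0.2673)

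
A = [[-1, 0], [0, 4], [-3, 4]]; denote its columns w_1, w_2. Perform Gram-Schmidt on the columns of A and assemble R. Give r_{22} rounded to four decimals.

r_{22} = 4.1952

w_1 = (-1, 0, -3); ‖w_1‖ = 3.1623, so q_1 = (-0.3162, 0.0000, -0.9487).
q_1·w_2 = (-0.3162)·0 + 0.0000·4 + (-0.9487)·4 = -3.7947.
u_2 = w_2 + 3.7947·q_1 = (-1.2000, 4.0000, 0.4000).
r_{22} = ‖u_2‖ = 4.1952.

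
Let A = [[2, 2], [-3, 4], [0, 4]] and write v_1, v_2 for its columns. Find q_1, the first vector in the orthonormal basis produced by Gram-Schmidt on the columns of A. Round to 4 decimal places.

v_1 = (2, -3, 0); ‖v_1‖ = 3.6056, so q_1 = (0.5547, -0.8321, 0.0000).

q_1 = (0.5547, -0.8321, 0.0000)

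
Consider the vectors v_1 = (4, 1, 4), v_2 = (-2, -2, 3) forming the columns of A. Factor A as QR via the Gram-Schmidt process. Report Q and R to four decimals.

v_1 = (4, 1, 4); ‖v_1‖ = 5.7446, so e_1 = (0.6963, 0.1741, 0.6963).
e_1·v_2 = 0.6963·(-2) + 0.1741·(-2) + 0.6963·3 = 0.3482.
u_2 = v_2 − 0.3482·e_1 = (-2.2424, -2.0606, 2.7576).
‖u_2‖ = 4.1084, so e_2 = (-0.5458, -0.5016, 0.6712).

Q = [[0.6963, -0.5458], [0.1741, -0.5016], [0.6963, 0.6712]], R = [[5.7446, 0.3482], [0.0000, 4.1084]]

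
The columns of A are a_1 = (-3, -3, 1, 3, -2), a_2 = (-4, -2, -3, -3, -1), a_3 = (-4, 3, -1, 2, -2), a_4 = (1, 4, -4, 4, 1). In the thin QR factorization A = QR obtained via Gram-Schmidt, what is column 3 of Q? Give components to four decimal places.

a_1 = (-3, -3, 1, 3, -2); ‖a_1‖ = 5.6569, so q_1 = (-0.5303, -0.5303, 0.1768, 0.5303, -0.3536).
q_1·a_2 = (-0.5303)·(-4) + (-0.5303)·(-2) + 0.1768·(-3) + 0.5303·(-3) + (-0.3536)·(-1) = 1.4142.
u_2 = a_2 − 1.4142·q_1 = (-3.2500, -1.2500, -3.2500, -3.7500, -0.5000).
‖u_2‖ = 6.0828, so q_2 = (-0.5343, -0.2055, -0.5343, -0.6165, -0.0822).
q_1·a_3 = (-0.5303)·(-4) + (-0.5303)·3 + 0.1768·(-1) + 0.5303·2 + (-0.3536)·(-2) = 2.1213; q_2·a_3 = (-0.5343)·(-4) + (-0.2055)·3 + (-0.5343)·(-1) + (-0.6165)·2 + (-0.0822)·(-2) = 0.9864.
u_3 = a_3 − 2.1213·q_1 − 0.9864·q_2 = (-2.3480, 4.3277, -0.8480, 1.4831, -1.1689).
‖u_3‖ = 5.3411, so q_3 = (-0.4396, 0.8103, -0.1588, 0.2777, -0.2189).

q_3 = (-0.4396, 0.8103, -0.1588, 0.2777, -0.2189)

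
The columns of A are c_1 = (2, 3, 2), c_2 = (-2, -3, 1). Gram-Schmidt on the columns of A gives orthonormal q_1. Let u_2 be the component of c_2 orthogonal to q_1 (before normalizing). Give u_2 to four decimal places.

u_2 = (-0.7059, -1.0588, 2.2941)

c_1 = (2, 3, 2); ‖c_1‖ = 4.1231, so q_1 = (0.4851, 0.7276, 0.4851).
q_1·c_2 = 0.4851·(-2) + 0.7276·(-3) + 0.4851·1 = -2.6679.
u_2 = c_2 + 2.6679·q_1 = (-0.7059, -1.0588, 2.2941).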